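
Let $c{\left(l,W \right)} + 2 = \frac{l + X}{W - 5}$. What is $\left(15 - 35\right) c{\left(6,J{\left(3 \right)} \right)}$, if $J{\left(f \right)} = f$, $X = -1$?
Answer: $90$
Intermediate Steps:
$c{\left(l,W \right)} = -2 + \frac{-1 + l}{-5 + W}$ ($c{\left(l,W \right)} = -2 + \frac{l - 1}{W - 5} = -2 + \frac{-1 + l}{-5 + W}$)
$\left(15 - 35\right) c{\left(6,J{\left(3 \right)} \right)} = \left(15 - 35\right) \frac{9 + 6 - 6}{-5 + 3} = - 20 \frac{9 + 6 - 6}{-2} = - 20 \left(\left(- \frac{1}{2}\right) 9\right) = \left(-20\right) \left(- \frac{9}{2}\right) = 90$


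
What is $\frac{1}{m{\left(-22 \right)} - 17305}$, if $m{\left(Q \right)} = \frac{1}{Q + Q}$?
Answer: $- \frac{44}{761421} \approx -5.7787 \cdot 10^{-5}$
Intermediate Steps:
$m{\left(Q \right)} = \frac{1}{2 Q}$
$\frac{1}{m{\left(-22 \right)} - 17305} = \frac{1}{\frac{1}{2 \left(-22\right)} - 17305} = \frac{1}{\frac{1}{2} \left(- \frac{1}{22}\right) - 17305} = \frac{1}{- \frac{1}{44} - 17305} = \frac{1}{- \frac{761421}{44}} = - \frac{44}{761421}$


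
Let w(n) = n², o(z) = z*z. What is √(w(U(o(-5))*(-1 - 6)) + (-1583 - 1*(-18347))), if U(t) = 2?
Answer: 8*√265 ≈ 130.23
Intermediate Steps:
o(z) = z²
√(w(U(o(-5))*(-1 - 6)) + (-1583 - 1*(-18347))) = √((2*(-1 - 6))² + (-1583 - 1*(-18347))) = √((2*(-7))² + (-1583 + 18347)) = √((-14)² + 16764) = √(196 + 16764) = √16960 = 8*√265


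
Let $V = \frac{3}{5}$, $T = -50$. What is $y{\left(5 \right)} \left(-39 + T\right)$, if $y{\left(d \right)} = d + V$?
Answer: $- \frac{2492}{5} \approx -498.4$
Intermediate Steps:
$V = \frac{3}{5}$ ($V = 3 \cdot \frac{1}{5} = \frac{3}{5} \approx 0.6$)
$y{\left(d \right)} = \frac{3}{5} + d$ ($y{\left(d \right)} = d + \frac{3}{5} = \frac{3}{5} + d$)
$y{\left(5 \right)} \left(-39 + T\right) = \left(\frac{3}{5} + 5\right) \left(-39 - 50\right) = \frac{28}{5} \left(-89\right) = - \frac{2492}{5}$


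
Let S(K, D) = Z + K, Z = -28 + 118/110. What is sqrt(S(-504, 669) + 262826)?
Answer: sqrt(793442595)/55 ≈ 512.15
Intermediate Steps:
Z = -1481/55 (Z = -28 + 118*(1/110) = -28 + 59/55 = -1481/55 ≈ -26.927)
S(K, D) = -1481/55 + K
sqrt(S(-504, 669) + 262826) = sqrt((-1481/55 - 504) + 262826) = sqrt(-29201/55 + 262826) = sqrt(14426229/55) = sqrt(793442595)/55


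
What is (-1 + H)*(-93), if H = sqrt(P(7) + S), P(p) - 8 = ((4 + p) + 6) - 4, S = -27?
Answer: 93 - 93*I*sqrt(6) ≈ 93.0 - 227.8*I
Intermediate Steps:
P(p) = 14 + p (P(p) = 8 + (((4 + p) + 6) - 4) = 8 + ((10 + p) - 4) = 8 + (6 + p) = 14 + p)
H = I*sqrt(6) (H = sqrt((14 + 7) - 27) = sqrt(21 - 27) = sqrt(-6) = I*sqrt(6) ≈ 2.4495*I)
(-1 + H)*(-93) = (-1 + I*sqrt(6))*(-93) = 93 - 93*I*sqrt(6)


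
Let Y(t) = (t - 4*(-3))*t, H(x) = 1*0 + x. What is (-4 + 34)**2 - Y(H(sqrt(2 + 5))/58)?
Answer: 3027593/3364 - 6*sqrt(7)/29 ≈ 899.45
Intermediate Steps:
H(x) = x (H(x) = 0 + x = x)
Y(t) = t*(12 + t) (Y(t) = (t + 12)*t = (12 + t)*t = t*(12 + t))
(-4 + 34)**2 - Y(H(sqrt(2 + 5))/58) = (-4 + 34)**2 - sqrt(2 + 5)/58*(12 + sqrt(2 + 5)/58) = 30**2 - sqrt(7)*(1/58)*(12 + sqrt(7)*(1/58)) = 900 - sqrt(7)/58*(12 + sqrt(7)/58) = 900 - sqrt(7)*(12 + sqrt(7)/58)/58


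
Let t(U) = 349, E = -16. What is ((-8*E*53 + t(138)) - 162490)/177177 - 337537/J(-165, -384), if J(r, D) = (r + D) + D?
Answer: 6628760552/18367349 ≈ 360.90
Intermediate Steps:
J(r, D) = r + 2*D (J(r, D) = (D + r) + D = r + 2*D)
((-8*E*53 + t(138)) - 162490)/177177 - 337537/J(-165, -384) = ((-8*(-16)*53 + 349) - 162490)/177177 - 337537/(-165 + 2*(-384)) = ((128*53 + 349) - 162490)*(1/177177) - 337537/(-165 - 768) = ((6784 + 349) - 162490)*(1/177177) - 337537/(-933) = (7133 - 162490)*(1/177177) - 337537*(-1/933) = -155357*1/177177 + 337537/933 = -155357/177177 + 337537/933 = 6628760552/18367349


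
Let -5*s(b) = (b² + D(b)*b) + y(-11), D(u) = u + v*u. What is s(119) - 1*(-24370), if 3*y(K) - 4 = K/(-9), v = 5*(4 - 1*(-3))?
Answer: -10856936/135 ≈ -80422.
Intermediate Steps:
v = 35 (v = 5*(4 + 3) = 5*7 = 35)
y(K) = 4/3 - K/27 (y(K) = 4/3 + (K/(-9))/3 = 4/3 + (K*(-⅑))/3 = 4/3 + (-K/9)/3 = 4/3 - K/27)
D(u) = 36*u (D(u) = u + 35*u = 36*u)
s(b) = -47/135 - 37*b²/5 (s(b) = -((b² + (36*b)*b) + (4/3 - 1/27*(-11)))/5 = -((b² + 36*b²) + (4/3 + 11/27))/5 = -(37*b² + 47/27)/5 = -(47/27 + 37*b²)/5 = -47/135 - 37*b²/5)
s(119) - 1*(-24370) = (-47/135 - 37/5*119²) - 1*(-24370) = (-47/135 - 37/5*14161) + 24370 = (-47/135 - 523957/5) + 24370 = -14146886/135 + 24370 = -10856936/135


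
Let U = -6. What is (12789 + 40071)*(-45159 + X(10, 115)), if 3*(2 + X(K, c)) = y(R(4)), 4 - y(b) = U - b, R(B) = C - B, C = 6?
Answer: -2386999020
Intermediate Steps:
R(B) = 6 - B
y(b) = 10 + b (y(b) = 4 - (-6 - b) = 4 + (6 + b) = 10 + b)
X(K, c) = 2 (X(K, c) = -2 + (10 + (6 - 1*4))/3 = -2 + (10 + (6 - 4))/3 = -2 + (10 + 2)/3 = -2 + (⅓)*12 = -2 + 4 = 2)
(12789 + 40071)*(-45159 + X(10, 115)) = (12789 + 40071)*(-45159 + 2) = 52860*(-45157) = -2386999020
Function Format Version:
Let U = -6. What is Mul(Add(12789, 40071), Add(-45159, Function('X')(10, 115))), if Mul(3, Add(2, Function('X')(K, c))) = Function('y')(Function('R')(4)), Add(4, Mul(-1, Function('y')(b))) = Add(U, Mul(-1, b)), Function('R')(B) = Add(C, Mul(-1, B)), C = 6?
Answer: -2386999020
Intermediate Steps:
Function('R')(B) = Add(6, Mul(-1, B))
Function('y')(b) = Add(10, b) (Function('y')(b) = Add(4, Mul(-1, Add(-6, Mul(-1, b)))) = Add(4, Add(6, b)) = Add(10, b))
Function('X')(K, c) = 2 (Function('X')(K, c) = Add(-2, Mul(Rational(1, 3), Add(10, Add(6, Mul(-1, 4))))) = Add(-2, Mul(Rational(1, 3), Add(10, Add(6, -4)))) = Add(-2, Mul(Rational(1, 3), Add(10, 2))) = Add(-2, Mul(Rational(1, 3), 12)) = Add(-2, 4) = 2)
Mul(Add(12789, 40071), Add(-45159, Function('X')(10, 115))) = Mul(Add(12789, 40071), Add(-45159, 2)) = Mul(52860, -45157) = -2386999020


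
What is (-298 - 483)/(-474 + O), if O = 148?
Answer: 781/326 ≈ 2.3957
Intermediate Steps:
(-298 - 483)/(-474 + O) = (-298 - 483)/(-474 + 148) = -781/(-326) = -781*(-1/326) = 781/326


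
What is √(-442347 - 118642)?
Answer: I*√560989 ≈ 748.99*I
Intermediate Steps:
√(-442347 - 118642) = √(-560989) = I*√560989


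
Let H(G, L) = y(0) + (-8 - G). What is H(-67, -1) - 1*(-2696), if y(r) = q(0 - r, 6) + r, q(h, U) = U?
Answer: 2761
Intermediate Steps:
y(r) = 6 + r
H(G, L) = -2 - G (H(G, L) = (6 + 0) + (-8 - G) = 6 + (-8 - G) = -2 - G)
H(-67, -1) - 1*(-2696) = (-2 - 1*(-67)) - 1*(-2696) = (-2 + 67) + 2696 = 65 + 2696 = 2761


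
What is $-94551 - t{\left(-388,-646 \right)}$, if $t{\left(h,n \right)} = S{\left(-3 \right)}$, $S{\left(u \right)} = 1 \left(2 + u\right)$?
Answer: $-94550$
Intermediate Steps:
$S{\left(u \right)} = 2 + u$
$t{\left(h,n \right)} = -1$ ($t{\left(h,n \right)} = 2 - 3 = -1$)
$-94551 - t{\left(-388,-646 \right)} = -94551 - -1 = -94551 + 1 = -94550$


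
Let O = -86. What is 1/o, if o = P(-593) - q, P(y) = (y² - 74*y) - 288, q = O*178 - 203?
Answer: 1/410754 ≈ 2.4345e-6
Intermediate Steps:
q = -15511 (q = -86*178 - 203 = -15308 - 203 = -15511)
P(y) = -288 + y² - 74*y
o = 410754 (o = (-288 + (-593)² - 74*(-593)) - 1*(-15511) = (-288 + 351649 + 43882) + 15511 = 395243 + 15511 = 410754)
1/o = 1/410754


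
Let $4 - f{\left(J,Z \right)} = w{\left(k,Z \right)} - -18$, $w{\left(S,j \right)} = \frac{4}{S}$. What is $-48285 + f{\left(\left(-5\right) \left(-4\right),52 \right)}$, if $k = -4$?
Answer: $-48298$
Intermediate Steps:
$f{\left(J,Z \right)} = -13$ ($f{\left(J,Z \right)} = 4 - \left(\frac{4}{-4} - -18\right) = 4 - \left(4 \left(- \frac{1}{4}\right) + 18\right) = 4 - \left(-1 + 18\right) = 4 - 17 = -13$)
$-48285 + f{\left(\left(-5\right) \left(-4\right),52 \right)} = -48285 - 13 = -48298$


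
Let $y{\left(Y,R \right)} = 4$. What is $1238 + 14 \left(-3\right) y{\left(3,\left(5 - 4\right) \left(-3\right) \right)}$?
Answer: $1070$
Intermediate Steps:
$1238 + 14 \left(-3\right) y{\left(3,\left(5 - 4\right) \left(-3\right) \right)} = 1238 + 14 \left(-3\right) 4 = 1238 - 168 = 1070$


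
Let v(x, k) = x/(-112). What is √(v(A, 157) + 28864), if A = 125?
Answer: √22628501/28 ≈ 169.89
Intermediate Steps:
v(x, k) = -x/112 (v(x, k) = x*(-1/112) = -x/112)
√(v(A, 157) + 28864) = √(-1/112*125 + 28864) = √(-125/112 + 28864) = √(3232643/112) = √22628501/28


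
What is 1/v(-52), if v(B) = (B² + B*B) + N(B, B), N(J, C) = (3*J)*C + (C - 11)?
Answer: 1/13457 ≈ 7.4311e-5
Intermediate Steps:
N(J, C) = -11 + C + 3*C*J (N(J, C) = 3*C*J + (-11 + C) = -11 + C + 3*C*J)
v(B) = -11 + B + 5*B² (v(B) = (B² + B*B) + (-11 + B + 3*B*B) = (B² + B²) + (-11 + B + 3*B²) = 2*B² + (-11 + B + 3*B²) = -11 + B + 5*B²)
1/v(-52) = 1/(-11 - 52 + 5*(-52)²) = 1/(-11 - 52 + 5*2704) = 1/(-11 - 52 + 13520) = 1/13457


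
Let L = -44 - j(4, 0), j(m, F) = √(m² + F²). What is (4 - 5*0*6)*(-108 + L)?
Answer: -624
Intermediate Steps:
j(m, F) = √(F² + m²)
L = -48 (L = -44 - √(0² + 4²) = -44 - √(0 + 16) = -44 - √16 = -44 - 1*4 = -44 - 4 = -48)
(4 - 5*0*6)*(-108 + L) = (4 - 5*0*6)*(-108 - 48) = (4 - 0)*(-156) = (4 - 5*0)*(-156) = (4 + 0)*(-156) = 4*(-156) = -624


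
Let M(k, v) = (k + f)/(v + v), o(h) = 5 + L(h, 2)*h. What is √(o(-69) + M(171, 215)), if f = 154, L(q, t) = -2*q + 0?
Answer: 3*I*√7820238/86 ≈ 97.551*I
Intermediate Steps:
L(q, t) = -2*q
o(h) = 5 - 2*h² (o(h) = 5 + (-2*h)*h = 5 - 2*h²)
M(k, v) = (154 + k)/(2*v) (M(k, v) = (k + 154)/(v + v) = (154 + k)/((2*v)) = (154 + k)*(1/(2*v)) = (154 + k)/(2*v))
√(o(-69) + M(171, 215)) = √((5 - 2*(-69)²) + (½)*(154 + 171)/215) = √((5 - 2*4761) + (½)*(1/215)*325) = √((5 - 9522) + 65/86) = √(-9517 + 65/86) = √(-818397/86) = 3*I*√7820238/86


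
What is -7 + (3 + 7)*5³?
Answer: 1243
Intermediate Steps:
-7 + (3 + 7)*5³ = -7 + 10*125 = -7 + 1250 = 1243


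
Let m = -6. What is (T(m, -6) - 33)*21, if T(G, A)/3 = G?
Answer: -1071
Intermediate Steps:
T(G, A) = 3*G
(T(m, -6) - 33)*21 = (3*(-6) - 33)*21 = (-18 - 33)*21 = -51*21 = -1071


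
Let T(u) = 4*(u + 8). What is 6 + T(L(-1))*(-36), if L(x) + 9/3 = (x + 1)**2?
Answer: -714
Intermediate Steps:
L(x) = -3 + (1 + x)**2 (L(x) = -3 + (x + 1)**2 = -3 + (1 + x)**2)
T(u) = 32 + 4*u (T(u) = 4*(8 + u) = 32 + 4*u)
6 + T(L(-1))*(-36) = 6 + (32 + 4*(-3 + (1 - 1)**2))*(-36) = 6 + (32 + 4*(-3 + 0**2))*(-36) = 6 + (32 + 4*(-3 + 0))*(-36) = 6 + (32 + 4*(-3))*(-36) = 6 + (32 - 12)*(-36) = 6 + 20*(-36) = 6 - 720 = -714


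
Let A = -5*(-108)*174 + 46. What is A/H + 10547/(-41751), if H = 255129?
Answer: 411332981/3550630293 ≈ 0.11585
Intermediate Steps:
A = 94006 (A = 540*174 + 46 = 93960 + 46 = 94006)
A/H + 10547/(-41751) = 94006/255129 + 10547/(-41751) = 94006*(1/255129) + 10547*(-1/41751) = 94006/255129 - 10547/41751 = 411332981/3550630293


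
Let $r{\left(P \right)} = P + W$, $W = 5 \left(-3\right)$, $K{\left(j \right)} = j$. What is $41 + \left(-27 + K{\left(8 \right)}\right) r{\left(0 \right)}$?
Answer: $326$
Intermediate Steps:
$W = -15$
$r{\left(P \right)} = -15 + P$ ($r{\left(P \right)} = P - 15 = -15 + P$)
$41 + \left(-27 + K{\left(8 \right)}\right) r{\left(0 \right)} = 41 + \left(-27 + 8\right) \left(-15 + 0\right) = 41 - -285 = 41 + 285 = 326$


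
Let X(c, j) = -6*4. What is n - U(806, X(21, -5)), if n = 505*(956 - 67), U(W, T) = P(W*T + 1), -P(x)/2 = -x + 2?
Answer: 487635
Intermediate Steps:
X(c, j) = -24
P(x) = -4 + 2*x (P(x) = -2*(-x + 2) = -2*(2 - x) = -4 + 2*x)
U(W, T) = -2 + 2*T*W (U(W, T) = -4 + 2*(W*T + 1) = -4 + 2*(T*W + 1) = -4 + 2*(1 + T*W) = -4 + (2 + 2*T*W) = -2 + 2*T*W)
n = 448945 (n = 505*889 = 448945)
n - U(806, X(21, -5)) = 448945 - (-2 + 2*(-24)*806) = 448945 - (-2 - 38688) = 448945 - 1*(-38690) = 448945 + 38690 = 487635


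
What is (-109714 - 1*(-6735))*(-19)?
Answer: 1956601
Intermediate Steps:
(-109714 - 1*(-6735))*(-19) = (-109714 + 6735)*(-19) = -102979*(-19) = 1956601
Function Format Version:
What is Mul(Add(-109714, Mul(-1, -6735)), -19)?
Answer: 1956601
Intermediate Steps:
Mul(Add(-109714, Mul(-1, -6735)), -19) = Mul(Add(-109714, 6735), -19) = Mul(-102979, -19) = 1956601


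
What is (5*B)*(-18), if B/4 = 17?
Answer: -6120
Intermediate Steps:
B = 68 (B = 4*17 = 68)
(5*B)*(-18) = (5*68)*(-18) = 340*(-18) = -6120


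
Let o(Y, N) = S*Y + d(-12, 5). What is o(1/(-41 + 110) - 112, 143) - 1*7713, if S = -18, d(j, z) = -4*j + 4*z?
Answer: -129473/23 ≈ -5629.3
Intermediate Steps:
o(Y, N) = 68 - 18*Y (o(Y, N) = -18*Y + (-4*(-12) + 4*5) = -18*Y + (48 + 20) = -18*Y + 68 = 68 - 18*Y)
o(1/(-41 + 110) - 112, 143) - 1*7713 = (68 - 18*(1/(-41 + 110) - 112)) - 1*7713 = (68 - 18*(1/69 - 112)) - 7713 = (68 - 18*(-7727/69)) - 7713 = (68 + 46362/23) - 7713 = 47926/23 - 7713 = -129473/23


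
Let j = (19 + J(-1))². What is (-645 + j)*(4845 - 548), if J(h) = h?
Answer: -1379337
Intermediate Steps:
j = 324 (j = (19 - 1)² = 18² = 324)
(-645 + j)*(4845 - 548) = (-645 + 324)*(4845 - 548) = -321*4297 = -1379337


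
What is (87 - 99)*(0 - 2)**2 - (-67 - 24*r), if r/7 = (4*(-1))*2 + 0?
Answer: -1325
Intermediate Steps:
r = -56 (r = 7*((4*(-1))*2 + 0) = 7*(-4*2 + 0) = 7*(-8 + 0) = 7*(-8) = -56)
(87 - 99)*(0 - 2)**2 - (-67 - 24*r) = (87 - 99)*(0 - 2)**2 - (-67 - 24*(-56)) = -12*(-2)**2 - (-67 + 1344) = -12*4 - 1*1277 = -48 - 1277 = -1325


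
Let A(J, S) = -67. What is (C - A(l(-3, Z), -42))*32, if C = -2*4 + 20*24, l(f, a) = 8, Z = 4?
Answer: 17248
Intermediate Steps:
C = 472 (C = -8 + 480 = 472)
(C - A(l(-3, Z), -42))*32 = (472 - 1*(-67))*32 = (472 + 67)*32 = 539*32 = 17248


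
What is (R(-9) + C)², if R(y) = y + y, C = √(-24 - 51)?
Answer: 249 - 180*I*√3 ≈ 249.0 - 311.77*I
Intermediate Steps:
C = 5*I*√3 (C = √(-75) = 5*I*√3 ≈ 8.6602*I)
R(y) = 2*y
(R(-9) + C)² = (2*(-9) + 5*I*√3)² = (-18 + 5*I*√3)²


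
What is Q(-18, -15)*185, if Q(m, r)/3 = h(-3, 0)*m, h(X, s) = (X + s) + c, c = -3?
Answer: 59940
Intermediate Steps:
h(X, s) = -3 + X + s (h(X, s) = (X + s) - 3 = -3 + X + s)
Q(m, r) = -18*m (Q(m, r) = 3*((-3 - 3 + 0)*m) = 3*(-6*m) = -18*m)
Q(-18, -15)*185 = -18*(-18)*185 = 324*185 = 59940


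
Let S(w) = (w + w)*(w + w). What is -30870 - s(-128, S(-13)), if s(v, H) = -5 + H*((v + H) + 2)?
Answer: -402665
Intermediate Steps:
S(w) = 4*w² (S(w) = (2*w)*(2*w) = 4*w²)
s(v, H) = -5 + H*(2 + H + v) (s(v, H) = -5 + H*((H + v) + 2) = -5 + H*(2 + H + v))
-30870 - s(-128, S(-13)) = -30870 - (-5 + (4*(-13)²)² + 2*(4*(-13)²) + (4*(-13)²)*(-128)) = -30870 - (-5 + (4*169)² + 2*(4*169) + (4*169)*(-128)) = -30870 - (-5 + 676² + 2*676 + 676*(-128)) = -30870 - (-5 + 456976 + 1352 - 86528) = -30870 - 1*371795 = -30870 - 371795 = -402665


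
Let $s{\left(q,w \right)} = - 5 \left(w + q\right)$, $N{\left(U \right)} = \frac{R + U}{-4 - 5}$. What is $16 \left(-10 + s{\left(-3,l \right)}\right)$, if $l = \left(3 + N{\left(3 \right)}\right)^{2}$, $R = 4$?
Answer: $- \frac{25520}{81} \approx -315.06$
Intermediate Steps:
$N{\left(U \right)} = - \frac{4}{9} - \frac{U}{9}$ ($N{\left(U \right)} = \frac{4 + U}{-4 - 5} = \frac{4 + U}{-9} = \left(4 + U\right) \left(- \frac{1}{9}\right) = - \frac{4}{9} - \frac{U}{9}$)
$l = \frac{400}{81}$ ($l = \left(3 - \frac{7}{9}\right)^{2} = \left(\frac{20}{9}\right)^{2} = \frac{400}{81} \approx 4.9383$)
$s{\left(q,w \right)} = - 5 q - 5 w$ ($s{\left(q,w \right)} = - 5 \left(q + w\right) = - (5 q + 5 w) = - 5 q - 5 w$)
$16 \left(-10 + s{\left(-3,l \right)}\right) = 16 \left(-10 - \frac{785}{81}\right) = 16 \left(- \frac{1595}{81}\right) = - \frac{25520}{81}$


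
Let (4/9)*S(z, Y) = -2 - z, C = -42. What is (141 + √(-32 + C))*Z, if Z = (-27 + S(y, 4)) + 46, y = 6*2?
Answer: -3525/2 - 25*I*√74/2 ≈ -1762.5 - 107.53*I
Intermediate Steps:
y = 12
S(z, Y) = -9/2 - 9*z/4 (S(z, Y) = 9*(-2 - z)/4 = -9/2 - 9*z/4)
Z = -25/2 (Z = (-27 + (-9/2 - 9/4*12)) + 46 = (-27 + (-9/2 - 27)) + 46 = (-27 - 63/2) + 46 = -117/2 + 46 = -25/2 ≈ -12.500)
(141 + √(-32 + C))*Z = (141 + √(-32 - 42))*(-25/2) = (141 + √(-74))*(-25/2) = (141 + I*√74)*(-25/2) = -3525/2 - 25*I*√74/2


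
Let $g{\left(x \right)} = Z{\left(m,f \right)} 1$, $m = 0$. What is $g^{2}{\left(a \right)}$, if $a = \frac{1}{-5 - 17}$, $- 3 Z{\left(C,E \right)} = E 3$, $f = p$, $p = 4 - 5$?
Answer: $1$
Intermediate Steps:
$p = -1$ ($p = 4 - 5 = -1$)
$f = -1$
$Z{\left(C,E \right)} = - E$ ($Z{\left(C,E \right)} = - \frac{E 3}{3} = - \frac{3 E}{3} = - E$)
$a = - \frac{1}{22}$ ($a = \frac{1}{-22} = - \frac{1}{22} \approx -0.045455$)
$g{\left(x \right)} = 1$ ($g{\left(x \right)} = \left(-1\right) \left(-1\right) 1 = 1 \cdot 1 = 1$)
$g^{2}{\left(a \right)} = 1^{2} = 1$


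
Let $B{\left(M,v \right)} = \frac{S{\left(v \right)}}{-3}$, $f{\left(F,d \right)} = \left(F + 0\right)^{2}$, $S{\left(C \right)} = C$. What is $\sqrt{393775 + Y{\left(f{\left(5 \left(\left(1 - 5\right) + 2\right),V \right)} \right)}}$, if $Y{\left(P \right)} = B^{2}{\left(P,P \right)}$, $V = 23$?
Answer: $\frac{5 \sqrt{142159}}{3} \approx 628.4$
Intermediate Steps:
$f{\left(F,d \right)} = F^{2}$
$B{\left(M,v \right)} = - \frac{v}{3}$ ($B{\left(M,v \right)} = \frac{v}{-3} = v \left(- \frac{1}{3}\right) = - \frac{v}{3}$)
$Y{\left(P \right)} = \frac{P^{2}}{9}$ ($Y{\left(P \right)} = \left(- \frac{P}{3}\right)^{2} = \frac{P^{2}}{9}$)
$\sqrt{393775 + Y{\left(f{\left(5 \left(\left(1 - 5\right) + 2\right),V \right)} \right)}} = \sqrt{393775 + \frac{\left(\left(5 \left(\left(1 - 5\right) + 2\right)\right)^{2}\right)^{2}}{9}} = \sqrt{393775 + \frac{\left(\left(5 \left(-4 + 2\right)\right)^{2}\right)^{2}}{9}} = \sqrt{393775 + \frac{\left(\left(5 \left(-2\right)\right)^{2}\right)^{2}}{9}} = \sqrt{393775 + \frac{\left(\left(-10\right)^{2}\right)^{2}}{9}} = \sqrt{393775 + \frac{100^{2}}{9}} = \sqrt{393775 + \frac{1}{9} \cdot 10000} = \sqrt{393775 + \frac{10000}{9}} = \sqrt{\frac{3553975}{9}} = \frac{5 \sqrt{142159}}{3}$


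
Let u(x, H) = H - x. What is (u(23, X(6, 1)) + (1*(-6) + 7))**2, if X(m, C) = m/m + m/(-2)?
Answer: 576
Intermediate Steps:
X(m, C) = 1 - m/2 (X(m, C) = 1 + m*(-1/2) = 1 - m/2)
(u(23, X(6, 1)) + (1*(-6) + 7))**2 = (((1 - 1/2*6) - 1*23) + (1*(-6) + 7))**2 = (((1 - 3) - 23) + (-6 + 7))**2 = ((-2 - 23) + 1)**2 = (-25 + 1)**2 = (-24)**2 = 576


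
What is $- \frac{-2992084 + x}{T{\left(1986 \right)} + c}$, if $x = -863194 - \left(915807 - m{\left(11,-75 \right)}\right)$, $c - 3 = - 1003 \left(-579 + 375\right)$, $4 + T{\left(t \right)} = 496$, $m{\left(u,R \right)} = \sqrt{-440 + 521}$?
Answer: $\frac{4771076}{205107} \approx 23.261$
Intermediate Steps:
$m{\left(u,R \right)} = 9$ ($m{\left(u,R \right)} = \sqrt{81} = 9$)
$T{\left(t \right)} = 492$ ($T{\left(t \right)} = -4 + 496 = 492$)
$c = 204615$ ($c = 3 - 1003 \left(-579 + 375\right) = 3 - -204612 = 3 + 204612 = 204615$)
$x = -1778992$ ($x = -863194 - \left(915807 - 9\right) = -863194 - 915798 = -1778992$)
$- \frac{-2992084 + x}{T{\left(1986 \right)} + c} = - \frac{-2992084 - 1778992}{492 + 204615} = - \frac{-4771076}{205107} = \left(-1\right) \left(- \frac{4771076}{205107}\right) = \frac{4771076}{205107}$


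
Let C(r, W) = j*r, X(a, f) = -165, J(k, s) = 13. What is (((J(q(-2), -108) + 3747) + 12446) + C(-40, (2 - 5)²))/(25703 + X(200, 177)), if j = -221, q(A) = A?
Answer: 12523/12769 ≈ 0.98073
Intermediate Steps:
C(r, W) = -221*r
(((J(q(-2), -108) + 3747) + 12446) + C(-40, (2 - 5)²))/(25703 + X(200, 177)) = (((13 + 3747) + 12446) - 221*(-40))/(25703 - 165) = ((3760 + 12446) + 8840)/25538 = (16206 + 8840)*(1/25538) = 25046*(1/25538) = 12523/12769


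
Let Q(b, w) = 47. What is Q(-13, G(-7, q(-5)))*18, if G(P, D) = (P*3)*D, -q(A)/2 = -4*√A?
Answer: 846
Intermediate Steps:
q(A) = 8*√A (q(A) = -(-8)*√A = 8*√A)
G(P, D) = 3*D*P (G(P, D) = (3*P)*D = 3*D*P)
Q(-13, G(-7, q(-5)))*18 = 47*18 = 846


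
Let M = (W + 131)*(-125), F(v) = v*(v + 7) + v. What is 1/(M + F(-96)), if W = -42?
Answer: -1/2677 ≈ -0.00037355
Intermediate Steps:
F(v) = v + v*(7 + v) (F(v) = v*(7 + v) + v = v + v*(7 + v))
M = -11125 (M = (-42 + 131)*(-125) = 89*(-125) = -11125)
1/(M + F(-96)) = 1/(-11125 - 96*(8 - 96)) = 1/(-11125 - 96*(-88)) = 1/(-11125 + 8448) = 1/(-2677) = -1/2677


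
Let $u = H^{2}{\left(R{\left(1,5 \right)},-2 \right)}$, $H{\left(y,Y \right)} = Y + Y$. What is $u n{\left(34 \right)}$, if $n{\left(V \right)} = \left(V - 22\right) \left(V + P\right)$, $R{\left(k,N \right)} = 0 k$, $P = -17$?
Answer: $3264$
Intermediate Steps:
$R{\left(k,N \right)} = 0$
$n{\left(V \right)} = \left(-22 + V\right) \left(-17 + V\right)$ ($n{\left(V \right)} = \left(V - 22\right) \left(V - 17\right) = \left(-22 + V\right) \left(-17 + V\right)$)
$H{\left(y,Y \right)} = 2 Y$
$u = 16$ ($u = \left(2 \left(-2\right)\right)^{2} = \left(-4\right)^{2} = 16$)
$u n{\left(34 \right)} = 16 \left(374 + 34^{2} - 1326\right) = 16 \left(374 + 1156 - 1326\right) = 16 \cdot 204 = 3264$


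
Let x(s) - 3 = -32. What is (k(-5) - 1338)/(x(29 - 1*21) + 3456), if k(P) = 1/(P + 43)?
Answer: -50843/130226 ≈ -0.39042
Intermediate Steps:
x(s) = -29 (x(s) = 3 - 32 = -29)
k(P) = 1/(43 + P)
(k(-5) - 1338)/(x(29 - 1*21) + 3456) = (1/(43 - 5) - 1338)/(-29 + 3456) = (1/38 - 1338)/3427 = (1/38 - 1338)*(1/3427) = -50843/38*1/3427 = -50843/130226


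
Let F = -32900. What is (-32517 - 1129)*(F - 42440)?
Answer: 2534889640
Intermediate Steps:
(-32517 - 1129)*(F - 42440) = (-32517 - 1129)*(-32900 - 42440) = -33646*(-75340) = 2534889640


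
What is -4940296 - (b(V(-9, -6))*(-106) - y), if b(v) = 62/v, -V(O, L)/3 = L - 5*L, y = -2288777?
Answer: -130124957/18 ≈ -7.2292e+6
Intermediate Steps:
V(O, L) = 12*L (V(O, L) = -3*(L - 5*L) = -(-12)*L = 12*L)
-4940296 - (b(V(-9, -6))*(-106) - y) = -4940296 - ((62/((12*(-6))))*(-106) - 1*(-2288777)) = -4940296 - ((62/(-72))*(-106) + 2288777) = -4940296 - ((62*(-1/72))*(-106) + 2288777) = -4940296 - (-31/36*(-106) + 2288777) = -4940296 - (1643/18 + 2288777) = -4940296 - 1*41199629/18 = -4940296 - 41199629/18 = -130124957/18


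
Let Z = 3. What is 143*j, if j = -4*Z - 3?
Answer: -2145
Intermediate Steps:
j = -15 (j = -4*3 - 3 = -12 - 3 = -15)
143*j = 143*(-15) = -2145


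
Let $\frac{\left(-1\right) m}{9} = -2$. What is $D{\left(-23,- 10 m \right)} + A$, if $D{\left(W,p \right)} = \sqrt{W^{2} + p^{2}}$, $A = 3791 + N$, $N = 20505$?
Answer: $24296 + \sqrt{32929} \approx 24477.0$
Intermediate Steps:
$m = 18$ ($m = \left(-9\right) \left(-2\right) = 18$)
$A = 24296$ ($A = 3791 + 20505 = 24296$)
$D{\left(-23,- 10 m \right)} + A = \sqrt{\left(-23\right)^{2} + \left(\left(-10\right) 18\right)^{2}} + 24296 = \sqrt{529 + \left(-180\right)^{2}} + 24296 = \sqrt{529 + 32400} + 24296 = \sqrt{32929} + 24296 = 24296 + \sqrt{32929}$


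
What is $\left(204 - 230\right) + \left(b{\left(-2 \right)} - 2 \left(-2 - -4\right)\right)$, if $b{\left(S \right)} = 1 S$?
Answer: $-32$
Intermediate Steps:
$b{\left(S \right)} = S$
$\left(204 - 230\right) + \left(b{\left(-2 \right)} - 2 \left(-2 - -4\right)\right) = \left(204 - 230\right) - \left(2 + 2 \left(-2 - -4\right)\right) = -26 - \left(2 + 2 \left(-2 + 4\right)\right) = -26 - 6 = -32$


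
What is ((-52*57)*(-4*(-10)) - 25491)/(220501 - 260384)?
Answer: 144051/39883 ≈ 3.6118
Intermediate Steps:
((-52*57)*(-4*(-10)) - 25491)/(220501 - 260384) = (-2964*40 - 25491)/(-39883) = (-118560 - 25491)*(-1/39883) = -144051*(-1/39883) = 144051/39883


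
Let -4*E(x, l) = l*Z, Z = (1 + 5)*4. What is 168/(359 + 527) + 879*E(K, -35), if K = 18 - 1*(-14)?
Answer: 81773454/443 ≈ 1.8459e+5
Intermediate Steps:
K = 32 (K = 18 + 14 = 32)
Z = 24 (Z = 6*4 = 24)
E(x, l) = -6*l (E(x, l) = -l*24/4 = -6*l)
168/(359 + 527) + 879*E(K, -35) = 168/(359 + 527) + 879*(-6*(-35)) = 168/886 + 879*210 = 168*(1/886) + 184590 = 84/443 + 184590 = 81773454/443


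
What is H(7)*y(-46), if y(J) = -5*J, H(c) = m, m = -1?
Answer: -230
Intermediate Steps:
H(c) = -1
H(7)*y(-46) = -(-5)*(-46) = -1*230 = -230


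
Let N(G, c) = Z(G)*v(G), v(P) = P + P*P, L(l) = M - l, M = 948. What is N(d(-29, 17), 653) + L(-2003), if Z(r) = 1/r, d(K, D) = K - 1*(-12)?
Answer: 2935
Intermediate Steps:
L(l) = 948 - l
d(K, D) = 12 + K (d(K, D) = K + 12 = 12 + K)
Z(r) = 1/r
v(P) = P + P**2
N(G, c) = 1 + G (N(G, c) = (G*(1 + G))/G = 1 + G)
N(d(-29, 17), 653) + L(-2003) = (1 + (12 - 29)) + (948 - 1*(-2003)) = (1 - 17) + (948 + 2003) = -16 + 2951 = 2935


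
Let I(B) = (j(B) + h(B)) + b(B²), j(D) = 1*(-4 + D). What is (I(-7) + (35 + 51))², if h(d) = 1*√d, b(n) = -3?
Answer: (72 + I*√7)² ≈ 5177.0 + 380.99*I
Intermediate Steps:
j(D) = -4 + D
h(d) = √d
I(B) = -7 + B + √B (I(B) = ((-4 + B) + √B) - 3 = (-4 + B + √B) - 3 = -7 + B + √B)
(I(-7) + (35 + 51))² = ((-7 - 7 + √(-7)) + (35 + 51))² = ((-7 - 7 + I*√7) + 86)² = ((-14 + I*√7) + 86)² = (72 + I*√7)²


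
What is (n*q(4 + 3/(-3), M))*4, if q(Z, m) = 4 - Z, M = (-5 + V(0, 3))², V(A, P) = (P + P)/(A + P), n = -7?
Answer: -28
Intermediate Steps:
V(A, P) = 2*P/(A + P) (V(A, P) = (2*P)/(A + P) = 2*P/(A + P))
M = 9 (M = (-5 + 2*3/(0 + 3))² = (-5 + 2*3/3)² = (-5 + 2*3*(⅓))² = (-5 + 2)² = (-3)² = 9)
(n*q(4 + 3/(-3), M))*4 = -7*(4 - (4 + 3/(-3)))*4 = -7*(4 - (4 + 3*(-⅓)))*4 = -7*(4 - (4 - 1))*4 = -7*(4 - 1*3)*4 = -7*(4 - 3)*4 = -7*1*4 = -7*4 = -28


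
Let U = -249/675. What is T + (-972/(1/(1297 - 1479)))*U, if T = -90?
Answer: -1633698/25 ≈ -65348.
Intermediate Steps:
U = -83/225 (U = -249*1/675 = -83/225 ≈ -0.36889)
T + (-972/(1/(1297 - 1479)))*U = -90 - 972/(1/(1297 - 1479))*(-83/225) = -90 - 972/(1/(-182))*(-83/225) = -90 - 972/(-1/182)*(-83/225) = -90 - 972*(-182)*(-83/225) = -90 + 176904*(-83/225) = -90 - 1631448/25 = -1633698/25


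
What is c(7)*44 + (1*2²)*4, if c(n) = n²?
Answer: 2172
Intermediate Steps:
c(7)*44 + (1*2²)*4 = 7²*44 + (1*2²)*4 = 49*44 + (1*4)*4 = 2156 + 4*4 = 2156 + 16 = 2172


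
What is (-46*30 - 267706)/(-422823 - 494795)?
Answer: 134543/458809 ≈ 0.29324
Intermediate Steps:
(-46*30 - 267706)/(-422823 - 494795) = (-1380 - 267706)/(-917618) = -269086*(-1/917618) = 134543/458809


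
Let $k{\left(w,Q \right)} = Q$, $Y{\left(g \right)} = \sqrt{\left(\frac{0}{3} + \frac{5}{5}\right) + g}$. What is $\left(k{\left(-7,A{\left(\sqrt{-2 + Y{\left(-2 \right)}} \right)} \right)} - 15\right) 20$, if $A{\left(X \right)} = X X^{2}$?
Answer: $-300 + 20 \left(-2 + i\right)^{\frac{3}{2}} \approx -342.85 - 51.343 i$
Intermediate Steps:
$Y{\left(g \right)} = \sqrt{1 + g}$ ($Y{\left(g \right)} = \sqrt{\left(0 \cdot \frac{1}{3} + 5 \cdot \frac{1}{5}\right) + g} = \sqrt{\left(0 + 1\right) + g} = \sqrt{1 + g}$)
$A{\left(X \right)} = X^{3}$
$\left(k{\left(-7,A{\left(\sqrt{-2 + Y{\left(-2 \right)}} \right)} \right)} - 15\right) 20 = \left(\left(\sqrt{-2 + \sqrt{1 - 2}}\right)^{3} - 15\right) 20 = \left(\left(\sqrt{-2 + \sqrt{-1}}\right)^{3} - 15\right) 20 = \left(\left(\sqrt{-2 + i}\right)^{3} - 15\right) 20 = \left(\left(-2 + i\right)^{\frac{3}{2}} - 15\right) 20 = \left(-15 + \left(-2 + i\right)^{\frac{3}{2}}\right) 20 = -300 + 20 \left(-2 + i\right)^{\frac{3}{2}}$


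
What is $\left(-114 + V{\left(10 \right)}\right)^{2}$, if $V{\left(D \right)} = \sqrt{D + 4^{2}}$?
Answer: $\left(114 - \sqrt{26}\right)^{2} \approx 11859.0$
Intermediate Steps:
$V{\left(D \right)} = \sqrt{16 + D}$ ($V{\left(D \right)} = \sqrt{D + 16} = \sqrt{16 + D}$)
$\left(-114 + V{\left(10 \right)}\right)^{2} = \left(-114 + \sqrt{16 + 10}\right)^{2} = \left(-114 + \sqrt{26}\right)^{2}$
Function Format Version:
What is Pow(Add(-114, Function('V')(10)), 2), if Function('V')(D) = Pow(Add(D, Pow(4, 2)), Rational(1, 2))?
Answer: Pow(Add(114, Mul(-1, Pow(26, Rational(1, 2)))), 2) ≈ 11859.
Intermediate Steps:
Function('V')(D) = Pow(Add(16, D), Rational(1, 2)) (Function('V')(D) = Pow(Add(D, 16), Rational(1, 2)) = Pow(Add(16, D), Rational(1, 2)))
Pow(Add(-114, Function('V')(10)), 2) = Pow(Add(-114, Pow(Add(16, 10), Rational(1, 2))), 2) = Pow(Add(-114, Pow(26, Rational(1, 2))), 2)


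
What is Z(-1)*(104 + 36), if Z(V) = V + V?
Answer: -280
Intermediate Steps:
Z(V) = 2*V
Z(-1)*(104 + 36) = (2*(-1))*(104 + 36) = -2*140 = -280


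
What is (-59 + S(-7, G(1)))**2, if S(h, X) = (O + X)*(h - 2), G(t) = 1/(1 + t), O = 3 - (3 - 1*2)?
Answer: 26569/4 ≈ 6642.3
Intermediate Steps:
O = 2 (O = 3 - (3 - 2) = 3 - 1*1 = 3 - 1 = 2)
S(h, X) = (-2 + h)*(2 + X) (S(h, X) = (2 + X)*(h - 2) = (2 + X)*(-2 + h) = (-2 + h)*(2 + X))
(-59 + S(-7, G(1)))**2 = (-59 + (-4 - 2/(1 + 1) + 2*(-7) - 7/(1 + 1)))**2 = (-59 + (-4 - 2/2 - 14 - 7/2))**2 = (-59 + (-4 - 2*1/2 - 14 + (1/2)*(-7)))**2 = (-59 + (-4 - 1 - 14 - 7/2))**2 = (-59 - 45/2)**2 = (-163/2)**2 = 26569/4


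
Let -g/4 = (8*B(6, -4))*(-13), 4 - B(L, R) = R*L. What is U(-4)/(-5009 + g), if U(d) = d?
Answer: -4/6639 ≈ -0.00060250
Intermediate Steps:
B(L, R) = 4 - L*R (B(L, R) = 4 - R*L = 4 - L*R)
g = 11648 (g = -4*8*(4 - 1*6*(-4))*(-13) = -4*8*(4 + 24)*(-13) = -4*8*28*(-13) = -896*(-13) = -4*(-2912) = 11648)
U(-4)/(-5009 + g) = -4/(-5009 + 11648) = -4/6639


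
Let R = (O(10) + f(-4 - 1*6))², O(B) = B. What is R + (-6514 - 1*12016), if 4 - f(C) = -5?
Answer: -18169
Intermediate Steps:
f(C) = 9 (f(C) = 4 - 1*(-5) = 4 + 5 = 9)
R = 361 (R = (10 + 9)² = 19² = 361)
R + (-6514 - 1*12016) = 361 + (-6514 - 1*12016) = 361 + (-6514 - 12016) = 361 - 18530 = -18169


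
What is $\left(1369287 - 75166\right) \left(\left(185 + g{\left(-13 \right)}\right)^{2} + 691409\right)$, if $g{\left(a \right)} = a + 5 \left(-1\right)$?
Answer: $930858647058$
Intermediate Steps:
$g{\left(a \right)} = -5 + a$ ($g{\left(a \right)} = a - 5 = -5 + a$)
$\left(1369287 - 75166\right) \left(\left(185 + g{\left(-13 \right)}\right)^{2} + 691409\right) = \left(1369287 - 75166\right) \left(\left(185 - 18\right)^{2} + 691409\right) = 1294121 \left(\left(185 - 18\right)^{2} + 691409\right) = 1294121 \left(167^{2} + 691409\right) = 1294121 \left(27889 + 691409\right) = 1294121 \cdot 719298 = 930858647058$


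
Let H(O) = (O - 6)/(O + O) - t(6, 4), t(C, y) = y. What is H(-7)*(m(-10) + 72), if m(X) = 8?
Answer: -1720/7 ≈ -245.71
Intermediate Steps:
H(O) = -4 + (-6 + O)/(2*O) (H(O) = (O - 6)/(O + O) - 1*4 = (-6 + O)/((2*O)) - 4 = (-6 + O)*(1/(2*O)) - 4 = (-6 + O)/(2*O) - 4 = -4 + (-6 + O)/(2*O))
H(-7)*(m(-10) + 72) = (-7/2 - 3/(-7))*(8 + 72) = (-7/2 - 3*(-⅐))*80 = (-7/2 + 3/7)*80 = -43/14*80 = -1720/7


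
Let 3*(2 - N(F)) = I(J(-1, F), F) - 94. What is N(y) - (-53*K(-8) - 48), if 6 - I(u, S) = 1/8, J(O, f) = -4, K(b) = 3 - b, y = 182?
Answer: 5299/8 ≈ 662.38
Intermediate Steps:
I(u, S) = 47/8 (I(u, S) = 6 - 1/8 = 47/8)
N(F) = 251/8 (N(F) = 2 - (47/8 - 94)/3 = 2 - 1/3*(-705/8) = 2 + 235/8 = 251/8)
N(y) - (-53*K(-8) - 48) = 251/8 - (-53*(3 - 1*(-8)) - 48) = 251/8 - (-53*(3 + 8) - 48) = 251/8 - (-53*11 - 48) = 251/8 - (-583 - 48) = 251/8 - 1*(-631) = 251/8 + 631 = 5299/8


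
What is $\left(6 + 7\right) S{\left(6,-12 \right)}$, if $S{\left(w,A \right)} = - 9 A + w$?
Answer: $1482$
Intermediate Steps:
$S{\left(w,A \right)} = w - 9 A$
$\left(6 + 7\right) S{\left(6,-12 \right)} = \left(6 + 7\right) \left(6 - -108\right) = 13 \left(6 + 108\right) = 13 \cdot 114 = 1482$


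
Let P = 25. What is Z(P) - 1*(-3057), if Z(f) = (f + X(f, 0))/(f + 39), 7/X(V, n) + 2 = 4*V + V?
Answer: 12033893/3936 ≈ 3057.4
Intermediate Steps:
X(V, n) = 7/(-2 + 5*V) (X(V, n) = 7/(-2 + (4*V + V)) = 7/(-2 + 5*V))
Z(f) = (f + 7/(-2 + 5*f))/(39 + f) (Z(f) = (f + 7/(-2 + 5*f))/(f + 39) = (f + 7/(-2 + 5*f))/(39 + f))
Z(P) - 1*(-3057) = (7 + 25*(-2 + 5*25))/((-2 + 5*25)*(39 + 25)) - 1*(-3057) = (7 + 25*(-2 + 125))/((-2 + 125)*64) + 3057 = (1/64)*(7 + 25*123)/123 + 3057 = (1/123)*(1/64)*(7 + 3075) + 3057 = (1/123)*(1/64)*3082 + 3057 = 1541/3936 + 3057 = 12033893/3936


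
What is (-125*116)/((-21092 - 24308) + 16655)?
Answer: 2900/5749 ≈ 0.50444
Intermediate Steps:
(-125*116)/((-21092 - 24308) + 16655) = -14500/(-45400 + 16655) = -14500/(-28745) = -14500*(-1/28745) = 2900/5749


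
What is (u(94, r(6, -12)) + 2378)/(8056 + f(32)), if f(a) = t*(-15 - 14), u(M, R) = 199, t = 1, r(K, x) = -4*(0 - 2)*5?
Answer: 2577/8027 ≈ 0.32104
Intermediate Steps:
r(K, x) = 40 (r(K, x) = -4*(-2)*5 = 8*5 = 40)
f(a) = -29 (f(a) = 1*(-15 - 14) = 1*(-29) = -29)
(u(94, r(6, -12)) + 2378)/(8056 + f(32)) = (199 + 2378)/(8056 - 29) = 2577/8027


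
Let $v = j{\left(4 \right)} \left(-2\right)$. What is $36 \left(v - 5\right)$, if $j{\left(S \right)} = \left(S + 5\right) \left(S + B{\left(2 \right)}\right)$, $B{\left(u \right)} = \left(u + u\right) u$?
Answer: $-7956$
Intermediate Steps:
$B{\left(u \right)} = 2 u^{2}$ ($B{\left(u \right)} = 2 u u = 2 u^{2}$)
$j{\left(S \right)} = \left(5 + S\right) \left(8 + S\right)$ ($j{\left(S \right)} = \left(S + 5\right) \left(S + 2 \cdot 2^{2}\right) = \left(5 + S\right) \left(S + 2 \cdot 4\right) = \left(5 + S\right) \left(S + 8\right) = \left(5 + S\right) \left(8 + S\right)$)
$v = -216$ ($v = \left(40 + 4^{2} + 13 \cdot 4\right) \left(-2\right) = \left(40 + 16 + 52\right) \left(-2\right) = 108 \left(-2\right) = -216$)
$36 \left(v - 5\right) = 36 \left(-216 - 5\right) = 36 \left(-221\right) = -7956$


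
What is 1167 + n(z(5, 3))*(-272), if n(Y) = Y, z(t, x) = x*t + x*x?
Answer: -5361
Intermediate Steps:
z(t, x) = x² + t*x (z(t, x) = t*x + x² = x² + t*x)
1167 + n(z(5, 3))*(-272) = 1167 + (3*(5 + 3))*(-272) = 1167 + (3*8)*(-272) = 1167 + 24*(-272) = 1167 - 6528 = -5361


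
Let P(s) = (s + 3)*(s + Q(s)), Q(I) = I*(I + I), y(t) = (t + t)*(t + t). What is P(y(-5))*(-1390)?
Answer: -2877717000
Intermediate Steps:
y(t) = 4*t² (y(t) = (2*t)*(2*t) = 4*t²)
Q(I) = 2*I² (Q(I) = I*(2*I) = 2*I²)
P(s) = (3 + s)*(s + 2*s²) (P(s) = (s + 3)*(s + 2*s²) = (3 + s)*(s + 2*s²))
P(y(-5))*(-1390) = ((4*(-5)²)*(3 + 2*(4*(-5)²)² + 7*(4*(-5)²)))*(-1390) = ((4*25)*(3 + 2*(4*25)² + 7*(4*25)))*(-1390) = (100*(3 + 2*100² + 7*100))*(-1390) = (100*(3 + 2*10000 + 700))*(-1390) = (100*(3 + 20000 + 700))*(-1390) = (100*20703)*(-1390) = 2070300*(-1390) = -2877717000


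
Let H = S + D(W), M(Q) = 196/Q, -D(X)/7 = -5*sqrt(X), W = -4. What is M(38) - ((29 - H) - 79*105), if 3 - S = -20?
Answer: 157589/19 + 70*I ≈ 8294.2 + 70.0*I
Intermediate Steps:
D(X) = 35*sqrt(X) (D(X) = -(-35)*sqrt(X) = 35*sqrt(X))
S = 23 (S = 3 - 1*(-20) = 3 + 20 = 23)
H = 23 + 70*I (H = 23 + 35*sqrt(-4) = 23 + 35*(2*I) = 23 + 70*I ≈ 23.0 + 70.0*I)
M(38) - ((29 - H) - 79*105) = 196/38 - ((29 - (23 + 70*I)) - 79*105) = 196*(1/38) - ((29 + (-23 - 70*I)) - 8295) = 98/19 - ((6 - 70*I) - 8295) = 98/19 - (-8289 - 70*I) = 98/19 + (8289 + 70*I) = 157589/19 + 70*I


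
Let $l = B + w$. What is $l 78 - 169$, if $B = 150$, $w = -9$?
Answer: $10829$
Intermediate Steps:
$l = 141$ ($l = 150 - 9 = 141$)
$l 78 - 169 = 141 \cdot 78 - 169 = 10998 - 169 = 10829$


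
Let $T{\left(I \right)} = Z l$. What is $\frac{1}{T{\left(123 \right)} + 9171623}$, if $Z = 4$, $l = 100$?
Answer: $\frac{1}{9172023} \approx 1.0903 \cdot 10^{-7}$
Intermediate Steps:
$T{\left(I \right)} = 400$ ($T{\left(I \right)} = 4 \cdot 100 = 400$)
$\frac{1}{T{\left(123 \right)} + 9171623} = \frac{1}{400 + 9171623} = \frac{1}{9172023}$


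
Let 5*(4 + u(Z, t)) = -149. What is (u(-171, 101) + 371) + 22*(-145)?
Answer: -14264/5 ≈ -2852.8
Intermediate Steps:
u(Z, t) = -169/5 (u(Z, t) = -4 + (⅕)*(-149) = -4 - 149/5 = -169/5)
(u(-171, 101) + 371) + 22*(-145) = (-169/5 + 371) + 22*(-145) = 1686/5 - 3190 = -14264/5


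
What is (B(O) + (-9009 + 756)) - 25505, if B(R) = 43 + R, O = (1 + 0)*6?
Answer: -33709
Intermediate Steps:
O = 6 (O = 1*6 = 6)
(B(O) + (-9009 + 756)) - 25505 = ((43 + 6) + (-9009 + 756)) - 25505 = (49 - 8253) - 25505 = -8204 - 25505 = -33709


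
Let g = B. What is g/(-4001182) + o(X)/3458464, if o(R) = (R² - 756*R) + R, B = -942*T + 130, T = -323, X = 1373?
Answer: 585579083951/3459485976112 ≈ 0.16927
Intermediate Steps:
B = 304396 (B = -942*(-323) + 130 = 304266 + 130 = 304396)
g = 304396
o(R) = R² - 755*R
g/(-4001182) + o(X)/3458464 = 304396/(-4001182) + (1373*(-755 + 1373))/3458464 = 304396*(-1/4001182) + (1373*618)*(1/3458464) = -152198/2000591 + 848514*(1/3458464) = -152198/2000591 + 424257/1729232 = 585579083951/3459485976112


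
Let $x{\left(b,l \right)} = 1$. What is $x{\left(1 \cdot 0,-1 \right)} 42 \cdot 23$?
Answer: $966$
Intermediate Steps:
$x{\left(1 \cdot 0,-1 \right)} 42 \cdot 23 = 1 \cdot 42 \cdot 23 = 42 \cdot 23 = 966$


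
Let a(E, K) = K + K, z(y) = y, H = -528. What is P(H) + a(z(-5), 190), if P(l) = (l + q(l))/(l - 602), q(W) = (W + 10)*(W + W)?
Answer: -11708/113 ≈ -103.61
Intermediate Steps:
a(E, K) = 2*K
q(W) = 2*W*(10 + W) (q(W) = (10 + W)*(2*W) = 2*W*(10 + W))
P(l) = (l + 2*l*(10 + l))/(-602 + l) (P(l) = (l + 2*l*(10 + l))/(l - 602) = (l + 2*l*(10 + l))/(-602 + l))
P(H) + a(z(-5), 190) = -528*(21 + 2*(-528))/(-602 - 528) + 2*190 = -528*(21 - 1056)/(-1130) + 380 = -528*(-1/1130)*(-1035) + 380 = -54648/113 + 380 = -11708/113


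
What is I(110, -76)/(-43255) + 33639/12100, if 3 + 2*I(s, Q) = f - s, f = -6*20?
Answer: 291292919/104677100 ≈ 2.7828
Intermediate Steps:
f = -120
I(s, Q) = -123/2 - s/2 (I(s, Q) = -3/2 + (-120 - s)/2 = -3/2 + (-60 - s/2) = -123/2 - s/2)
I(110, -76)/(-43255) + 33639/12100 = (-123/2 - 1/2*110)/(-43255) + 33639/12100 = (-123/2 - 55)*(-1/43255) + 33639*(1/12100) = -233/2*(-1/43255) + 33639/12100 = 233/86510 + 33639/12100 = 291292919/104677100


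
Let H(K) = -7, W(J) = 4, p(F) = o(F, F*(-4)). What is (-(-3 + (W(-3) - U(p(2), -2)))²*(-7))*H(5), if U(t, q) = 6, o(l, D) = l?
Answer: -1225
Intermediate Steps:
p(F) = F
(-(-3 + (W(-3) - U(p(2), -2)))²*(-7))*H(5) = (-(-3 + (4 - 1*6))²*(-7))*(-7) = (-(-3 + (4 - 6))²*(-7))*(-7) = (-(-3 - 2)²*(-7))*(-7) = (-1*(-5)²*(-7))*(-7) = (-1*25*(-7))*(-7) = -25*(-7)*(-7) = 175*(-7) = -1225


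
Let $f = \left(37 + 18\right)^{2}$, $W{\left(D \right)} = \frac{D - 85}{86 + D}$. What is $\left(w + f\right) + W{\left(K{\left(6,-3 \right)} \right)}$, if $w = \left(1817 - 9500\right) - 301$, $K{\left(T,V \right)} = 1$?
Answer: $- \frac{143839}{29} \approx -4960.0$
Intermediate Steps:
$W{\left(D \right)} = \frac{-85 + D}{86 + D}$
$f = 3025$ ($f = 55^{2} = 3025$)
$w = -7984$ ($w = -7683 - 301 = -7984$)
$\left(w + f\right) + W{\left(K{\left(6,-3 \right)} \right)} = \left(-7984 + 3025\right) + \frac{-85 + 1}{86 + 1} = -4959 + \frac{1}{87} \left(-84\right) = -4959 - \frac{28}{29} = - \frac{143839}{29}$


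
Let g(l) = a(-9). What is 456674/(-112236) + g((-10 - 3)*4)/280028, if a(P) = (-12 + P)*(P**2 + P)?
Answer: -2286628709/561236118 ≈ -4.0743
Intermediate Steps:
a(P) = (-12 + P)*(P + P**2)
g(l) = -1512 (g(l) = -9*(-12 + (-9)**2 - 11*(-9)) = -9*(-12 + 81 + 99) = -9*168 = -1512)
456674/(-112236) + g((-10 - 3)*4)/280028 = 456674/(-112236) - 1512/280028 = 456674*(-1/112236) - 1512*1/280028 = -228337/56118 - 54/10001 = -2286628709/561236118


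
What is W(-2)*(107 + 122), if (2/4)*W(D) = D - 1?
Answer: -1374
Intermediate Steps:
W(D) = -2 + 2*D (W(D) = 2*(D - 1) = 2*(-1 + D) = -2 + 2*D)
W(-2)*(107 + 122) = (-2 + 2*(-2))*(107 + 122) = (-2 - 4)*229 = -6*229 = -1374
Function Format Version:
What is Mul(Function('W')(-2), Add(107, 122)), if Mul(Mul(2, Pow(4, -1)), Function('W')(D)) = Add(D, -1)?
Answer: -1374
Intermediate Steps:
Function('W')(D) = Add(-2, Mul(2, D)) (Function('W')(D) = Mul(2, Add(D, -1)) = Mul(2, Add(-1, D)) = Add(-2, Mul(2, D)))
Mul(Function('W')(-2), Add(107, 122)) = Mul(Add(-2, Mul(2, -2)), Add(107, 122)) = Mul(Add(-2, -4), 229) = Mul(-6, 229) = -1374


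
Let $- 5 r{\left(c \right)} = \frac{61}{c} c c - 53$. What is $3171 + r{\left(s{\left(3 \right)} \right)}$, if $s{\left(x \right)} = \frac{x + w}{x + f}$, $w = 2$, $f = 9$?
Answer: $\frac{190591}{60} \approx 3176.5$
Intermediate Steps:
$s{\left(x \right)} = \frac{2 + x}{9 + x}$ ($s{\left(x \right)} = \frac{x + 2}{x + 9} = \frac{2 + x}{9 + x}$)
$r{\left(c \right)} = \frac{53}{5} - \frac{61 c}{5}$ ($r{\left(c \right)} = - \frac{\frac{61}{c} c c - 53}{5} = - \frac{61 c - 53}{5} = - \frac{-53 + 61 c}{5} = \frac{53}{5} - \frac{61 c}{5}$)
$3171 + r{\left(s{\left(3 \right)} \right)} = 3171 + \left(\frac{53}{5} - \frac{61 \frac{2 + 3}{9 + 3}}{5}\right) = 3171 + \left(\frac{53}{5} - \frac{61 \cdot \frac{1}{12} \cdot 5}{5}\right) = 3171 + \left(\frac{53}{5} - \frac{61}{12}\right) = 3171 + \frac{331}{60} = \frac{190591}{60}$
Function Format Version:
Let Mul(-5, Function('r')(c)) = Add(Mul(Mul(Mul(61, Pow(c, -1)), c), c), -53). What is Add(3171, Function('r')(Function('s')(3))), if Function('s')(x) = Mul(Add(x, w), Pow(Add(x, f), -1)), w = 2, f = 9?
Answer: Rational(190591, 60) ≈ 3176.5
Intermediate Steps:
Function('s')(x) = Mul(Pow(Add(9, x), -1), Add(2, x)) (Function('s')(x) = Mul(Add(x, 2), Pow(Add(x, 9), -1)) = Mul(Add(2, x), Pow(Add(9, x), -1)) = Mul(Pow(Add(9, x), -1), Add(2, x)))
Function('r')(c) = Add(Rational(53, 5), Mul(Rational(-61, 5), c)) (Function('r')(c) = Mul(Rational(-1, 5), Add(Mul(Mul(Mul(61, Pow(c, -1)), c), c), -53)) = Mul(Rational(-1, 5), Add(Mul(61, c), -53)) = Mul(Rational(-1, 5), Add(-53, Mul(61, c))) = Add(Rational(53, 5), Mul(Rational(-61, 5), c)))
Add(3171, Function('r')(Function('s')(3))) = Add(3171, Add(Rational(53, 5), Mul(Rational(-61, 5), Mul(Pow(Add(9, 3), -1), Add(2, 3))))) = Add(3171, Add(Rational(53, 5), Mul(Rational(-61, 5), Mul(Pow(12, -1), 5)))) = Add(3171, Add(Rational(53, 5), Mul(Rational(-61, 5), Mul(Rational(1, 12), 5)))) = Add(3171, Add(Rational(53, 5), Mul(Rational(-61, 5), Rational(5, 12)))) = Add(3171, Add(Rational(53, 5), Rational(-61, 12))) = Add(3171, Rational(331, 60)) = Rational(190591, 60)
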